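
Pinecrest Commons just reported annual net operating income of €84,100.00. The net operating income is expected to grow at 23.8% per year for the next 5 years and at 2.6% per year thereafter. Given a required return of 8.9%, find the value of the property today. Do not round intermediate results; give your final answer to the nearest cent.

€3228560.35

D_1 = 104115.80000
D_2 = 128895.36040
D_3 = 159572.45618
D_4 = 197550.70074
D_5 = 244567.76752
Terminal value at year 5: TV = D_5×(1+g_2)/(r−g_2) = 250926.52948/0.063 = 3982960.78536
P_0 = D_1/(1+r)^1 + D_2/(1+r)^2 + D_3/(1+r)^3 + D_4/(1+r)^4 + D_5/(1+r)^5 + TV/(1+r)^5
    = 95606.79522 + 108687.98208 + 123558.97320 + 140464.65457 + 159683.41814 + 2600558.52403 = 3228560.34726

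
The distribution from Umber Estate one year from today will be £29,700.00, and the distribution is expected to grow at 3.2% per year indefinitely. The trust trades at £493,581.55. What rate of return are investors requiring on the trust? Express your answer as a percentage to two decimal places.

P = D₁/(r − g) ⇒ r = D₁/P + g = £29,700.0000/£493,581.55 + 0.032 = 0.060172 + 0.032 = 0.092172

9.22%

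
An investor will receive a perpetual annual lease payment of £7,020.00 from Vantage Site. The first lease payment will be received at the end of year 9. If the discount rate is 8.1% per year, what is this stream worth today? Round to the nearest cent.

£46477.90

Value at end of year 8: C / r = £7,020.00 / 0.081 = £86,666.6667
Discount to today: PV = £86,666.6667 / (1 + 0.081)^8 = £86,666.6667 / 1.864685 = £46,477.90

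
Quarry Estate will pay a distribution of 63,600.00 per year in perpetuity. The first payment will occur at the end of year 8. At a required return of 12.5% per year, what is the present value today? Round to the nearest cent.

Value at end of year 7: C / r = 63,600.00 / 0.125 = 508,800.0000
Discount to today: PV = 508,800.0000 / (1 + 0.125)^7 = 508,800.0000 / 2.280697 = 223,089.66

223089.66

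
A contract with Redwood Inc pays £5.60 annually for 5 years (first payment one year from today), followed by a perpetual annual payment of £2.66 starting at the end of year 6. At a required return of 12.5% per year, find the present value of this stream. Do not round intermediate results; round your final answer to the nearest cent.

£31.75

PV of 5-year annuity: £5.60 × [1 − (1+0.125)^−5] / 0.125 = 19.93918
Perpetuity value at year 5: £2.66 / 0.125 = 21.28000
PV of perpetuity: 21.28000 / (1+0.125)^5 = 11.80889
Total PV = 19.93918 + 11.80889 = 31.74807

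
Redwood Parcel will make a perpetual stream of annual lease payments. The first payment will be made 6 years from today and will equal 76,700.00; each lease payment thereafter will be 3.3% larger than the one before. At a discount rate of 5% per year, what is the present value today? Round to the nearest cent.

Value at end of year 5: C₁ / (r − g) = 76,700.00 / (0.05 − 0.033) = 4,511,764.7059
Discount to today: PV = 4,511,764.7059 / (1 + 0.05)^5 = 4,511,764.7059 / 1.276282 = 3,535,085.70

3535085.70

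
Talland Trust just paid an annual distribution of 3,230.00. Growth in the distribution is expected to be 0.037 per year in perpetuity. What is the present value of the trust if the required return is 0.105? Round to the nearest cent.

49257.50

D₁ = D₀ × (1 + g) = 3,230.00 × 1.037 = 3,349.5100
Growing perpetuity: P = D₁ / (r − g) = 3,349.5100 / (0.105 − 0.037) = 49,257.50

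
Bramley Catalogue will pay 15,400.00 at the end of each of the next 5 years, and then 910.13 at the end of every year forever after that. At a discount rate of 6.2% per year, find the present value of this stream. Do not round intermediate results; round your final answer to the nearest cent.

75385.46

PV of 5-year annuity: 15,400.00 × [1 − (1+0.062)^−5] / 0.062 = 64518.97167
Perpetuity value at year 5: 910.13 / 0.062 = 14679.51613
PV of perpetuity: 14679.51613 / (1+0.062)^5 = 10866.48680
Total PV = 64518.97167 + 10866.48680 = 75385.45847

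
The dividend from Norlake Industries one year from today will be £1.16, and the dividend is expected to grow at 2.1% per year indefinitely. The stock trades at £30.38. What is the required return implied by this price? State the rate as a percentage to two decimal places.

P = D₁/(r − g) ⇒ r = D₁/P + g = £1.1600/£30.38 + 0.021 = 0.038183 + 0.021 = 0.059183

5.92%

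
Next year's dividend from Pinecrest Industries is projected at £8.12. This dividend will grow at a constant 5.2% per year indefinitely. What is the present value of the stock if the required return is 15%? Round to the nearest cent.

£82.86

Growing perpetuity: P = D₁ / (r − g) = £8.1200 / (0.15 − 0.052) = £82.86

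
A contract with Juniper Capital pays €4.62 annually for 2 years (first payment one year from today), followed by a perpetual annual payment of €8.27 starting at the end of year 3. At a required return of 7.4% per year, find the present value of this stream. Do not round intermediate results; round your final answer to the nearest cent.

PV of 2-year annuity: €4.62 × [1 − (1+0.074)^−2] / 0.074 = 8.30696
Perpetuity value at year 2: €8.27 / 0.074 = 111.75676
PV of perpetuity: 111.75676 / (1+0.074)^2 = 96.88694
Total PV = 8.30696 + 96.88694 = 105.19390

€105.19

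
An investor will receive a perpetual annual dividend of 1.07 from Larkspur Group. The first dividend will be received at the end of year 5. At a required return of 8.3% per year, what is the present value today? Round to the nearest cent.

Value at end of year 4: C / r = 1.07 / 0.083 = 12.8916
Discount to today: PV = 12.8916 / (1 + 0.083)^4 = 12.8916 / 1.375669 = 9.37

9.37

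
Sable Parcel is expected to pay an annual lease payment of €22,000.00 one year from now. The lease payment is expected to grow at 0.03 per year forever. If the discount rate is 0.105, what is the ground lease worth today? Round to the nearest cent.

Growing perpetuity: P = D₁ / (r − g) = €22,000.0000 / (0.105 − 0.03) = €293,333.33

€293333.33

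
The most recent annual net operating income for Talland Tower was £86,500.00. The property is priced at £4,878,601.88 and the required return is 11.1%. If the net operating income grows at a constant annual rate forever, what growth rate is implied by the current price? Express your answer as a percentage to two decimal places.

9.16%

P = D₀(1+g)/(r−g) ⇒ P(r−g) = D₀(1+g) ⇒ g(P+D₀) = P·r − D₀
g = (P·r − D₀)/(P + D₀) = (£4,878,601.88×0.111 − £86,500.00) / (£4,878,601.88 + £86,500.00) = 0.091645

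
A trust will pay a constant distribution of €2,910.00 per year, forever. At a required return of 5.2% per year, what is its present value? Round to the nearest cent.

Level perpetuity: PV = C / r = €2,910.00 / 0.052 = €55,961.54

€55961.54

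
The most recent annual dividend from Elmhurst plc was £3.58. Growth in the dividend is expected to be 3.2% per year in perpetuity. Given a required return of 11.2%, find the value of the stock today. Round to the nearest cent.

£46.18

D₁ = D₀ × (1 + g) = £3.58 × 1.032 = £3.6946
Growing perpetuity: P = D₁ / (r − g) = £3.6946 / (0.112 − 0.032) = £46.18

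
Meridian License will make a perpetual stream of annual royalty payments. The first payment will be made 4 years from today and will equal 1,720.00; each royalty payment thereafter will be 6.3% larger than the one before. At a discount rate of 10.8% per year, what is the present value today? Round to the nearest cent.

28099.37

Value at end of year 3: C₁ / (r − g) = 1,720.00 / (0.108 − 0.063) = 38,222.2222
Discount to today: PV = 38,222.2222 / (1 + 0.108)^3 = 38,222.2222 / 1.360252 = 28,099.37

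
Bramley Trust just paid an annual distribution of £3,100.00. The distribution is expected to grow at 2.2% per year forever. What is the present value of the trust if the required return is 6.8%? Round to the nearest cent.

£68873.91

D₁ = D₀ × (1 + g) = £3,100.00 × 1.022 = £3,168.2000
Growing perpetuity: P = D₁ / (r − g) = £3,168.2000 / (0.068 − 0.022) = £68,873.91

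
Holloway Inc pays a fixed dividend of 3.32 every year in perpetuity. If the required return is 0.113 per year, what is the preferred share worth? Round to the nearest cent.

Level perpetuity: PV = C / r = 3.32 / 0.113 = 29.38

29.38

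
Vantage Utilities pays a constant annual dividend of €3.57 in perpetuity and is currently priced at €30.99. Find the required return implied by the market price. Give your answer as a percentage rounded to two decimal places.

P = C/r ⇒ r = C/P = €3.57/€30.99 = 0.115198

11.52%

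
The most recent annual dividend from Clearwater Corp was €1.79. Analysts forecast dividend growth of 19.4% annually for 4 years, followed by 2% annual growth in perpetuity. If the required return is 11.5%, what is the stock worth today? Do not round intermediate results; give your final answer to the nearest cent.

€33.79

D_1 = 2.13726
D_2 = 2.55189
D_3 = 3.04695
D_4 = 3.63806
Terminal value at year 4: TV = D_4×(1+g_2)/(r−g_2) = 3.71083/0.095 = 39.06132
P_0 = D_1/(1+r)^1 + D_2/(1+r)^2 + D_3/(1+r)^3 + D_4/(1+r)^4 + TV/(1+r)^4
    = 1.91683 + 2.05264 + 2.19807 + 2.35381 + 25.27246 = 33.79379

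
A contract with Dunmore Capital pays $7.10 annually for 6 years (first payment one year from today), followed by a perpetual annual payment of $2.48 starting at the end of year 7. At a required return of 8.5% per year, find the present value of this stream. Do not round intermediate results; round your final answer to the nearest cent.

PV of 6-year annuity: $7.10 × [1 − (1+0.085)^−6] / 0.085 = 32.33047
Perpetuity value at year 6: $2.48 / 0.085 = 29.17647
PV of perpetuity: 29.17647 / (1+0.085)^6 = 17.88357
Total PV = 32.33047 + 17.88357 = 50.21404

$50.21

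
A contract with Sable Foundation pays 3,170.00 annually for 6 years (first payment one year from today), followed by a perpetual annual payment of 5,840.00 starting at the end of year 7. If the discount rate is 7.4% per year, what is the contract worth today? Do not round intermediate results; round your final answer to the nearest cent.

PV of 6-year annuity: 3,170.00 × [1 − (1+0.074)^−6] / 0.074 = 14925.13743
Perpetuity value at year 6: 5,840.00 / 0.074 = 78918.91892
PV of perpetuity: 78918.91892 / (1+0.074)^6 = 51422.76669
Total PV = 14925.13743 + 51422.76669 = 66347.90412

66347.90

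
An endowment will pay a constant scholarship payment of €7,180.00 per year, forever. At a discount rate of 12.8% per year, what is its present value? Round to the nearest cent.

€56093.75

Level perpetuity: PV = C / r = €7,180.00 / 0.128 = €56,093.75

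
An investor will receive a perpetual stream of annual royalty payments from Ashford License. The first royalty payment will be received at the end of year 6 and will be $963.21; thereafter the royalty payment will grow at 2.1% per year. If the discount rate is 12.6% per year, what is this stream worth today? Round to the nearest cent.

$5068.04

Value at end of year 5: C₁ / (r − g) = $963.21 / (0.126 − 0.021) = $9,173.4286
Discount to today: PV = $9,173.4286 / (1 + 0.126)^5 = $9,173.4286 / 1.810056 = $5,068.04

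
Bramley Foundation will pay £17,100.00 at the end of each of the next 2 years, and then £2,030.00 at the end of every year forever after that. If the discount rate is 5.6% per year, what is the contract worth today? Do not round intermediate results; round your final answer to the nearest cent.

PV of 2-year annuity: £17,100.00 × [1 − (1+0.056)^−2] / 0.056 = 31527.63430
Perpetuity value at year 2: £2,030.00 / 0.056 = 36250.00000
PV of perpetuity: 36250.00000 / (1+0.056)^2 = 32507.24575
Total PV = 31527.63430 + 32507.24575 = 64034.88005

£64034.88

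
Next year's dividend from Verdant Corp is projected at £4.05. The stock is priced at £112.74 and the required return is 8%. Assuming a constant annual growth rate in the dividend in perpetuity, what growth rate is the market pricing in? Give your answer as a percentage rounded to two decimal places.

4.41%

P = D₁/(r−g) ⇒ g = r − D₁/P = 0.08 − £4.05/£112.74 = 0.044077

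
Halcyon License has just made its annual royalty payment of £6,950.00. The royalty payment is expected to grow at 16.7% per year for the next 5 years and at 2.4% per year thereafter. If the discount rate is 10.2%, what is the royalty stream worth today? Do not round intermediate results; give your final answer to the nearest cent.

£162921.38

D_1 = 8110.65000
D_2 = 9465.12855
D_3 = 11045.80502
D_4 = 12890.45446
D_5 = 15043.16035
Terminal value at year 5: TV = D_5×(1+g_2)/(r−g_2) = 15404.19620/0.078 = 197489.69485
P_0 = D_1/(1+r)^1 + D_2/(1+r)^2 + D_3/(1+r)^3 + D_4/(1+r)^4 + D_5/(1+r)^5 + TV/(1+r)^5
    = 7359.93648 + 7794.05251 + 8253.77431 + 8740.61217 + 9256.16552 + 121516.83968 = 162921.38067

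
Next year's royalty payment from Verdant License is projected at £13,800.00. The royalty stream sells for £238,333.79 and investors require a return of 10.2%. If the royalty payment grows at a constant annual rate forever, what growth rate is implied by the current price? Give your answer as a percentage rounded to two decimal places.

4.41%

P = D₁/(r−g) ⇒ g = r − D₁/P = 0.102 − £13,800.00/£238,333.79 = 0.044098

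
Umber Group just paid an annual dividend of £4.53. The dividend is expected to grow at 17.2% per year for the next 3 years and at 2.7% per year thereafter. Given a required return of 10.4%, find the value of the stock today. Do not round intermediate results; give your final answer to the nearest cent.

D_1 = 5.30916
D_2 = 6.22234
D_3 = 7.29258
Terminal value at year 3: TV = D_3×(1+g_2)/(r−g_2) = 7.48948/0.077 = 97.26593
P_0 = D_1/(1+r)^1 + D_2/(1+r)^2 + D_3/(1+r)^3 + TV/(1+r)^3
    = 4.80902 + 5.10523 + 5.41968 + 72.28589 = 87.61982

£87.62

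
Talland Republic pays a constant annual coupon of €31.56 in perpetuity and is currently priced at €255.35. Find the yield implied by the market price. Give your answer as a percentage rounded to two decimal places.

P = C/r ⇒ r = C/P = €31.56/€255.35 = 0.123595

12.36%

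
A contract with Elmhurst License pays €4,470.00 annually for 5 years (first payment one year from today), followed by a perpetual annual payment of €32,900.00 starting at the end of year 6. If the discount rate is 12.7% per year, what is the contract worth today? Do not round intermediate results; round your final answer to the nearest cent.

PV of 5-year annuity: €4,470.00 × [1 − (1+0.127)^−5] / 0.127 = 15837.79235
Perpetuity value at year 5: €32,900.00 / 0.127 = 259055.11811
PV of perpetuity: 259055.11811 / (1+0.127)^5 = 142486.13190
Total PV = 15837.79235 + 142486.13190 = 158323.92426

€158323.92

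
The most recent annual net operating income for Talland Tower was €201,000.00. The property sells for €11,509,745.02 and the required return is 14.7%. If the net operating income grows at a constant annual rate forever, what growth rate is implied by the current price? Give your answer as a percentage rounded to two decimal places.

12.73%

P = D₀(1+g)/(r−g) ⇒ P(r−g) = D₀(1+g) ⇒ g(P+D₀) = P·r − D₀
g = (P·r − D₀)/(P + D₀) = (€11,509,745.02×0.147 − €201,000.00) / (€11,509,745.02 + €201,000.00) = 0.127313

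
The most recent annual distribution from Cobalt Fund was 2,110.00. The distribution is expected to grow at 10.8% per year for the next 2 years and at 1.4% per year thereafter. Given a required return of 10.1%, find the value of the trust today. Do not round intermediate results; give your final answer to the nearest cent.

D_1 = 2337.88000
D_2 = 2590.37104
Terminal value at year 2: TV = D_2×(1+g_2)/(r−g_2) = 2626.63623/0.087 = 30191.22109
P_0 = D_1/(1+r)^1 + D_2/(1+r)^2 + TV/(1+r)^2
    = 2123.41508 + 2136.91545 + 24906.11795 = 29166.44847

29166.45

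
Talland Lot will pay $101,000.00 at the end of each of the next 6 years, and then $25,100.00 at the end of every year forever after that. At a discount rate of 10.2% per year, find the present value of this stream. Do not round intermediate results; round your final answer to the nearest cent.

$574714.25

PV of 6-year annuity: $101,000.00 × [1 − (1+0.102)^−6] / 0.102 = 437315.11732
Perpetuity value at year 6: $25,100.00 / 0.102 = 246078.43137
PV of perpetuity: 246078.43137 / (1+0.102)^6 = 137399.12994
Total PV = 437315.11732 + 137399.12994 = 574714.24726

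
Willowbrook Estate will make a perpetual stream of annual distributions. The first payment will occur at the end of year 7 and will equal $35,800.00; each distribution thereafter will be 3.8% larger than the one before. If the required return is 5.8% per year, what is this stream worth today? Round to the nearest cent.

$1276259.61

Value at end of year 6: C₁ / (r − g) = $35,800.00 / (0.058 − 0.038) = $1,790,000.0000
Discount to today: PV = $1,790,000.0000 / (1 + 0.058)^6 = $1,790,000.0000 / 1.402536 = $1,276,259.61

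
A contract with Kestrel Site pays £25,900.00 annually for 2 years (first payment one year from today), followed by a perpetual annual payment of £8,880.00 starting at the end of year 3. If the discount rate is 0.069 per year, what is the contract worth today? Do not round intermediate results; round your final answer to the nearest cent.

PV of 2-year annuity: £25,900.00 × [1 − (1+0.069)^−2] / 0.069 = 46892.65734
Perpetuity value at year 2: £8,880.00 / 0.069 = 128695.65217
PV of perpetuity: 128695.65217 / (1+0.069)^2 = 112618.16966
Total PV = 46892.65734 + 112618.16966 = 159510.82700

£159510.83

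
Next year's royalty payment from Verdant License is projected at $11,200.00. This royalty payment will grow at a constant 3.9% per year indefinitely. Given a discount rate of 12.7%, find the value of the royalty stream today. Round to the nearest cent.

Growing perpetuity: P = D₁ / (r − g) = $11,200.0000 / (0.127 − 0.039) = $127,272.73

$127272.73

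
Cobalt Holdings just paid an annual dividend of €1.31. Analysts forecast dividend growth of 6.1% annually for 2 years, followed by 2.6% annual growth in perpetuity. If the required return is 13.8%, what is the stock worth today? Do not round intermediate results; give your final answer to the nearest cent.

€12.79

D_1 = 1.38991
D_2 = 1.47469
Terminal value at year 2: TV = D_2×(1+g_2)/(r−g_2) = 1.51304/0.112 = 13.50926
P_0 = D_1/(1+r)^1 + D_2/(1+r)^2 + TV/(1+r)^2
    = 1.22136 + 1.13872 + 10.43150 = 12.79159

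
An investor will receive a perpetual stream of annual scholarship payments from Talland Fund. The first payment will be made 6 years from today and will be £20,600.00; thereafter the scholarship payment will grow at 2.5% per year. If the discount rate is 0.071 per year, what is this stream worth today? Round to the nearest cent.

Value at end of year 5: C₁ / (r − g) = £20,600.00 / (0.071 − 0.025) = £447,826.0870
Discount to today: PV = £447,826.0870 / (1 + 0.071)^5 = £447,826.0870 / 1.409118 = £317,805.96

£317805.96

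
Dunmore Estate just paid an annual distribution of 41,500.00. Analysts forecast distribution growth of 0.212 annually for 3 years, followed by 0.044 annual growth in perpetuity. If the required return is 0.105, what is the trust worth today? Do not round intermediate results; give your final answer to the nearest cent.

D_1 = 50298.00000
D_2 = 60961.17600
D_3 = 73884.94531
Terminal value at year 3: TV = D_3×(1+g_2)/(r−g_2) = 77135.88291/0.061 = 1264522.67059
P_0 = D_1/(1+r)^1 + D_2/(1+r)^2 + D_3/(1+r)^3 + TV/(1+r)^3
    = 45518.55204 + 49926.23083 + 54760.71653 + 937216.19768 = 1087421.69708

1087421.70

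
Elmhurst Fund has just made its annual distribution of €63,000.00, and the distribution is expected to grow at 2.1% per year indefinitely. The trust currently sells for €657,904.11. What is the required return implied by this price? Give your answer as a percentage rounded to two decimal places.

11.88%

D₁ = €63,000.00 × 1.021 = €64,323.0000
P = D₁/(r − g) ⇒ r = D₁/P + g = €64,323.0000/€657,904.11 + 0.021 = 0.097770 + 0.021 = 0.118770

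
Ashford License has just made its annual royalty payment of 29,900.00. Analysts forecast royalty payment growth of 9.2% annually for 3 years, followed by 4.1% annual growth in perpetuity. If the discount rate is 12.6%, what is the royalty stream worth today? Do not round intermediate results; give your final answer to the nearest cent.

418398.30

D_1 = 32650.80000
D_2 = 35654.67360
D_3 = 38934.90357
Terminal value at year 3: TV = D_3×(1+g_2)/(r−g_2) = 40531.23462/0.085 = 476838.05432
P_0 = D_1/(1+r)^1 + D_2/(1+r)^2 + D_3/(1+r)^3 + TV/(1+r)^3
    = 28997.15808 + 28121.57782 + 27272.43604 + 334007.12842 = 418398.30036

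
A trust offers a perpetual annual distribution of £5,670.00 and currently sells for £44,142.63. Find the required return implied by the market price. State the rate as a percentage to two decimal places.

12.84%

P = C/r ⇒ r = C/P = £5,670.00/£44,142.63 = 0.128447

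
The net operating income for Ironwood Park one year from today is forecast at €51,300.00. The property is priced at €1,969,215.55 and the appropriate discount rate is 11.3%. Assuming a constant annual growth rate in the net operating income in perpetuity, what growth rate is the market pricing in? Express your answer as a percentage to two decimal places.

P = D₁/(r−g) ⇒ g = r − D₁/P = 0.113 − €51,300.00/€1,969,215.55 = 0.086949

8.69%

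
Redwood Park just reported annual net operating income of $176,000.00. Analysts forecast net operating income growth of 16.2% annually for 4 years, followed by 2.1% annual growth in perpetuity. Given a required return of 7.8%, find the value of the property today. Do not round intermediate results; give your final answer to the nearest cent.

$5108363.91

D_1 = 204512.00000
D_2 = 237642.94400
D_3 = 276141.10093
D_4 = 320875.95928
Terminal value at year 4: TV = D_4×(1+g_2)/(r−g_2) = 327614.35442/0.057 = 5747620.25304
P_0 = D_1/(1+r)^1 + D_2/(1+r)^2 + D_3/(1+r)^3 + D_4/(1+r)^4 + TV/(1+r)^4
    = 189714.28571 + 204497.21707 + 220432.06515 + 237608.58971 + 4256111.75602 = 5108363.91366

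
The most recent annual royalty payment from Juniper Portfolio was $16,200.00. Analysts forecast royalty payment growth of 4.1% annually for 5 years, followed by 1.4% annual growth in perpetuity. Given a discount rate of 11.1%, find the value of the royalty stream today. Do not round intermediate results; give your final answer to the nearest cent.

$189227.16

D_1 = 16864.20000
D_2 = 17555.63220
D_3 = 18275.41312
D_4 = 19024.70506
D_5 = 19804.71797
Terminal value at year 5: TV = D_5×(1+g_2)/(r−g_2) = 20081.98402/0.097 = 207030.76306
P_0 = D_1/(1+r)^1 + D_2/(1+r)^2 + D_3/(1+r)^3 + D_4/(1+r)^4 + D_5/(1+r)^5 + TV/(1+r)^5
    = 15179.29793 + 14222.90652 + 13326.77380 + 12487.10308 + 11700.33691 + 122310.73842 = 189227.15666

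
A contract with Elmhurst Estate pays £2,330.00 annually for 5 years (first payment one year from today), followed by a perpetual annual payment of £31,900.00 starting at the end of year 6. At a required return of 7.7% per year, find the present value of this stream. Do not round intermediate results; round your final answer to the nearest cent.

PV of 5-year annuity: £2,330.00 × [1 − (1+0.077)^−5] / 0.077 = 9377.03882
Perpetuity value at year 5: £31,900.00 / 0.077 = 414285.71429
PV of perpetuity: 414285.71429 / (1+0.077)^5 = 285904.79650
Total PV = 9377.03882 + 285904.79650 = 295281.83533

£295281.84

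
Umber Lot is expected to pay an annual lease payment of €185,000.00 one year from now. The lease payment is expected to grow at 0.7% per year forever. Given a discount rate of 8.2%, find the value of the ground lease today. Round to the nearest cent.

€2466666.67

Growing perpetuity: P = D₁ / (r − g) = €185,000.0000 / (0.082 − 0.007) = €2,466,666.67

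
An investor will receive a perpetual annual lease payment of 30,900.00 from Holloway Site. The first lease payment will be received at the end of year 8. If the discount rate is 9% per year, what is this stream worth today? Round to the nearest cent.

187815.09

Value at end of year 7: C / r = 30,900.00 / 0.09 = 343,333.3333
Discount to today: PV = 343,333.3333 / (1 + 0.09)^7 = 343,333.3333 / 1.828039 = 187,815.09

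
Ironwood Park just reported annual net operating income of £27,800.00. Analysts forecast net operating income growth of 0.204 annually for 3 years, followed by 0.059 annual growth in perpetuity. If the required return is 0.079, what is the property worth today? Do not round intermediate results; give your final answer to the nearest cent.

£2149412.45

D_1 = 33471.20000
D_2 = 40299.32480
D_3 = 48520.38706
Terminal value at year 3: TV = D_3×(1+g_2)/(r−g_2) = 51383.08990/0.02 = 2569154.49478
P_0 = D_1/(1+r)^1 + D_2/(1+r)^2 + D_3/(1+r)^3 + TV/(1+r)^3
    = 31020.57461 + 34614.24636 + 38624.23783 + 2045153.39323 = 2149412.45203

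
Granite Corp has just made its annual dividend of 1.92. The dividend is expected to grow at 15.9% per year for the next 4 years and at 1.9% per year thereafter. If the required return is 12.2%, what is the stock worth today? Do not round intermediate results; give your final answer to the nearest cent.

29.96

D_1 = 2.22528
D_2 = 2.57910
D_3 = 2.98918
D_4 = 3.46446
Terminal value at year 4: TV = D_4×(1+g_2)/(r−g_2) = 3.53028/0.103 = 34.27456
P_0 = D_1/(1+r)^1 + D_2/(1+r)^2 + D_3/(1+r)^3 + D_4/(1+r)^4 + TV/(1+r)^4
    = 1.98332 + 2.04872 + 2.11628 + 2.18607 + 21.62721 = 29.96159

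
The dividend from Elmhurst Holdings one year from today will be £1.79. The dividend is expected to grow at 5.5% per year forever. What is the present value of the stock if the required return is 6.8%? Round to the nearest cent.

£137.69

Growing perpetuity: P = D₁ / (r − g) = £1.7900 / (0.068 − 0.055) = £137.69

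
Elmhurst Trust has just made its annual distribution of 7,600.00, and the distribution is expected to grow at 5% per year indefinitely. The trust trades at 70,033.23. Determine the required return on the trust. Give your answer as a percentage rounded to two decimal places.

16.39%

D₁ = 7,600.00 × 1.05 = 7,980.0000
P = D₁/(r − g) ⇒ r = D₁/P + g = 7,980.0000/70,033.23 + 0.05 = 0.113946 + 0.05 = 0.163946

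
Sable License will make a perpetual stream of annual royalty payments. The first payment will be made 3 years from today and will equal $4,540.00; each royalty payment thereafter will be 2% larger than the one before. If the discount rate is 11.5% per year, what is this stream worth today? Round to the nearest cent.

$38439.92

Value at end of year 2: C₁ / (r − g) = $4,540.00 / (0.115 − 0.02) = $47,789.4737
Discount to today: PV = $47,789.4737 / (1 + 0.115)^2 = $47,789.4737 / 1.243225 = $38,439.92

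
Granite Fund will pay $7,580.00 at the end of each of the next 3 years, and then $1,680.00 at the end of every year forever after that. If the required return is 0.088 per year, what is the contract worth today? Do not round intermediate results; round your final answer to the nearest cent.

$34078.94

PV of 3-year annuity: $7,580.00 × [1 − (1+0.088)^−3] / 0.088 = 19255.81187
Perpetuity value at year 3: $1,680.00 / 0.088 = 19090.90909
PV of perpetuity: 19090.90909 / (1+0.088)^3 = 14823.13021
Total PV = 19255.81187 + 14823.13021 = 34078.94208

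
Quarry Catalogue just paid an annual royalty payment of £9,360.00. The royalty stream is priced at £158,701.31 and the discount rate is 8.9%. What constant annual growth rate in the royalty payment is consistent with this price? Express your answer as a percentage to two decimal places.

2.83%

P = D₀(1+g)/(r−g) ⇒ P(r−g) = D₀(1+g) ⇒ g(P+D₀) = P·r − D₀
g = (P·r − D₀)/(P + D₀) = (£158,701.31×0.089 − £9,360.00) / (£158,701.31 + £9,360.00) = 0.028349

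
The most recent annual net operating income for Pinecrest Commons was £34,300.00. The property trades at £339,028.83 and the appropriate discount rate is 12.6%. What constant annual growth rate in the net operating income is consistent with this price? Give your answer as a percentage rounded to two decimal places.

P = D₀(1+g)/(r−g) ⇒ P(r−g) = D₀(1+g) ⇒ g(P+D₀) = P·r − D₀
g = (P·r − D₀)/(P + D₀) = (£339,028.83×0.126 − £34,300.00) / (£339,028.83 + £34,300.00) = 0.022548

2.25%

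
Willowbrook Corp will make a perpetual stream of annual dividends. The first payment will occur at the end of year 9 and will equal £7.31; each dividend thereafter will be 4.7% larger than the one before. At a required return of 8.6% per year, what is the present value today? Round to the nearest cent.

£96.88

Value at end of year 8: C₁ / (r − g) = £7.31 / (0.086 − 0.047) = £187.4359
Discount to today: PV = £187.4359 / (1 + 0.086)^8 = £187.4359 / 1.934811 = £96.88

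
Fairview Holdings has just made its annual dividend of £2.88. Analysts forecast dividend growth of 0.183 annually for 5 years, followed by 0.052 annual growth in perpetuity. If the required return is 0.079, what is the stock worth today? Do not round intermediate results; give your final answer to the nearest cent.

D_1 = 3.40704
D_2 = 4.03053
D_3 = 4.76812
D_4 = 5.64068
D_5 = 6.67292
Terminal value at year 5: TV = D_5×(1+g_2)/(r−g_2) = 7.01992/0.027 = 259.99691
P_0 = D_1/(1+r)^1 + D_2/(1+r)^2 + D_3/(1+r)^3 + D_4/(1+r)^4 + D_5/(1+r)^5 + TV/(1+r)^5
    = 3.15759 + 3.46194 + 3.79562 + 4.16146 + 4.56256 + 177.77102 = 196.91019

£196.91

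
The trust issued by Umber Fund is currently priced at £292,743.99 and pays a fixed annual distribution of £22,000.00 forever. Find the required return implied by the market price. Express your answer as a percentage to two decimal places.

7.52%

P = C/r ⇒ r = C/P = £22,000.00/£292,743.99 = 0.075151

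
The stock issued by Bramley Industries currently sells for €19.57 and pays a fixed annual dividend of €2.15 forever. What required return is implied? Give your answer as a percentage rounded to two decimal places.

P = C/r ⇒ r = C/P = €2.15/€19.57 = 0.109862

10.99%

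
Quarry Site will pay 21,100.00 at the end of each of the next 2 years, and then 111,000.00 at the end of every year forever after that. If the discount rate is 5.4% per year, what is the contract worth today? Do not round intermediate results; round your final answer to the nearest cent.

1889337.23

PV of 2-year annuity: 21,100.00 × [1 − (1+0.054)^−2] / 0.054 = 39012.31056
Perpetuity value at year 2: 111,000.00 / 0.054 = 2055555.55556
PV of perpetuity: 2055555.55556 / (1+0.054)^2 = 1850324.91706
Total PV = 39012.31056 + 1850324.91706 = 1889337.22762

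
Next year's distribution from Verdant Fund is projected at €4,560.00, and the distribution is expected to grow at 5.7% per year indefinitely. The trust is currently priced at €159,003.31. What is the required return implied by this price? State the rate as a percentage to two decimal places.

P = D₁/(r − g) ⇒ r = D₁/P + g = €4,560.0000/€159,003.31 + 0.057 = 0.028679 + 0.057 = 0.085679

8.57%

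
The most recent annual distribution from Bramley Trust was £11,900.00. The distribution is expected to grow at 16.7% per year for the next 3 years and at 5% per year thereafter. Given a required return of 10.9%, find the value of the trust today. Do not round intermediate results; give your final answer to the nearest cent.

D_1 = 13887.30000
D_2 = 16206.47910
D_3 = 18912.96111
Terminal value at year 3: TV = D_3×(1+g_2)/(r−g_2) = 19858.60917/0.059 = 336586.59602
P_0 = D_1/(1+r)^1 + D_2/(1+r)^2 + D_3/(1+r)^3 + TV/(1+r)^3
    = 12522.36249 + 13177.27414 + 13866.43726 + 246775.57841 = 286341.65230

£286341.65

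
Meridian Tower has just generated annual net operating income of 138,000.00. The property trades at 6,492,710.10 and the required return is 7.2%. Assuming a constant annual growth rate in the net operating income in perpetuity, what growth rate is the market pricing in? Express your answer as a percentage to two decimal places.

P = D₀(1+g)/(r−g) ⇒ P(r−g) = D₀(1+g) ⇒ g(P+D₀) = P·r − D₀
g = (P·r − D₀)/(P + D₀) = (6,492,710.10×0.072 − 138,000.00) / (6,492,710.10 + 138,000.00) = 0.049689

4.97%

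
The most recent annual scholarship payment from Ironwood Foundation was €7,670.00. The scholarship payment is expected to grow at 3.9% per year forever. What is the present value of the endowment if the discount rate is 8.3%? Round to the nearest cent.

D₁ = D₀ × (1 + g) = €7,670.00 × 1.039 = €7,969.1300
Growing perpetuity: P = D₁ / (r − g) = €7,969.1300 / (0.083 − 0.039) = €181,116.59

€181116.59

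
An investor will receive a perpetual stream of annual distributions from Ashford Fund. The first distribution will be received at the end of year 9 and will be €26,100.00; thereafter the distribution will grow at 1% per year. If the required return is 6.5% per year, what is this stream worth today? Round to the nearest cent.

€286735.16

Value at end of year 8: C₁ / (r − g) = €26,100.00 / (0.065 − 0.01) = €474,545.4545
Discount to today: PV = €474,545.4545 / (1 + 0.065)^8 = €474,545.4545 / 1.654996 = €286,735.16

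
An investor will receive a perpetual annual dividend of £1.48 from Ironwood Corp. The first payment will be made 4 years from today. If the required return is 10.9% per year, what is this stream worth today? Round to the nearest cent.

£9.95

Value at end of year 3: C / r = £1.48 / 0.109 = £13.5780
Discount to today: PV = £13.5780 / (1 + 0.109)^3 = £13.5780 / 1.363938 = £9.95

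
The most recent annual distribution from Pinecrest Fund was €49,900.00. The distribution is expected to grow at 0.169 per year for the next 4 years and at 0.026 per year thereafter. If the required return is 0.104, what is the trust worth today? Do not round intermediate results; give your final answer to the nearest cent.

D_1 = 58333.10000
D_2 = 68191.39390
D_3 = 79715.73947
D_4 = 93187.69944
Terminal value at year 4: TV = D_4×(1+g_2)/(r−g_2) = 95610.57962/0.078 = 1225776.66186
P_0 = D_1/(1+r)^1 + D_2/(1+r)^2 + D_3/(1+r)^3 + D_4/(1+r)^4 + TV/(1+r)^4
    = 52837.95290 + 55948.88310 + 59242.97495 + 62731.01242 + 825154.08644 = 1055914.90980

€1055914.91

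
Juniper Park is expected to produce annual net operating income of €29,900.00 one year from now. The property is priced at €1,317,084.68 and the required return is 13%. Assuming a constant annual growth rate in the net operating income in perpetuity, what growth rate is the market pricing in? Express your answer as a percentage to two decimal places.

P = D₁/(r−g) ⇒ g = r − D₁/P = 0.13 − €29,900.00/€1,317,084.68 = 0.107298

10.73%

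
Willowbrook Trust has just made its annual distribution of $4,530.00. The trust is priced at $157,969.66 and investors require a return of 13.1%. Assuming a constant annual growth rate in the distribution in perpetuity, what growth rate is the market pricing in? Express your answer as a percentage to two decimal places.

9.95%

P = D₀(1+g)/(r−g) ⇒ P(r−g) = D₀(1+g) ⇒ g(P+D₀) = P·r − D₀
g = (P·r − D₀)/(P + D₀) = ($157,969.66×0.131 − $4,530.00) / ($157,969.66 + $4,530.00) = 0.099471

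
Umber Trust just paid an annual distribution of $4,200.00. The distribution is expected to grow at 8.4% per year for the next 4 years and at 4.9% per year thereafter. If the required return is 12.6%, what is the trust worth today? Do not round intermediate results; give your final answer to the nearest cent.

D_1 = 4552.80000
D_2 = 4935.23520
D_3 = 5349.79496
D_4 = 5799.17773
Terminal value at year 4: TV = D_4×(1+g_2)/(r−g_2) = 6083.33744/0.077 = 79004.38236
P_0 = D_1/(1+r)^1 + D_2/(1+r)^2 + D_3/(1+r)^3 + D_4/(1+r)^4 + TV/(1+r)^4
    = 4043.33925 + 3892.52198 + 3747.33022 + 3607.55414 + 49147.06870 = 64437.81430

$64437.81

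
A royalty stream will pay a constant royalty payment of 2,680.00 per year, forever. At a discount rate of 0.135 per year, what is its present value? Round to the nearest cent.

Level perpetuity: PV = C / r = 2,680.00 / 0.135 = 19,851.85

19851.85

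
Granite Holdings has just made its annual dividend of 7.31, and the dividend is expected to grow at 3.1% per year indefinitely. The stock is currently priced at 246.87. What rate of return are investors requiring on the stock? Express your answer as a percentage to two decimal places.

6.15%

D₁ = 7.31 × 1.031 = 7.5366
P = D₁/(r − g) ⇒ r = D₁/P + g = 7.5366/246.87 + 0.031 = 0.030529 + 0.031 = 0.061529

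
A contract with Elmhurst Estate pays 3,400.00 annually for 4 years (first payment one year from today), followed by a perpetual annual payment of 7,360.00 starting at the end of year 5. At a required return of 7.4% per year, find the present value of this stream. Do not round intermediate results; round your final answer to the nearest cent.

86166.34

PV of 4-year annuity: 3,400.00 × [1 − (1+0.074)^−4] / 0.074 = 11413.28283
Perpetuity value at year 4: 7,360.00 / 0.074 = 99459.45946
PV of perpetuity: 99459.45946 / (1+0.074)^4 = 74753.05897
Total PV = 11413.28283 + 74753.05897 = 86166.34181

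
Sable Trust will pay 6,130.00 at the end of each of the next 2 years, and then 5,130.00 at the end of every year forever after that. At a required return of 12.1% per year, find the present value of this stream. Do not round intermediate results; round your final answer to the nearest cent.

PV of 2-year annuity: 6,130.00 × [1 − (1+0.121)^−2] / 0.121 = 10346.41556
Perpetuity value at year 2: 5,130.00 / 0.121 = 42396.69421
PV of perpetuity: 42396.69421 / (1+0.121)^2 = 33738.11153
Total PV = 10346.41556 + 33738.11153 = 44084.52710

44084.53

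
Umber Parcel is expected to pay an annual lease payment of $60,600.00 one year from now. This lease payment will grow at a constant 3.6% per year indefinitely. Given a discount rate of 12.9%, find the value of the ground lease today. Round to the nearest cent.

Growing perpetuity: P = D₁ / (r − g) = $60,600.0000 / (0.129 − 0.036) = $651,612.90

$651612.90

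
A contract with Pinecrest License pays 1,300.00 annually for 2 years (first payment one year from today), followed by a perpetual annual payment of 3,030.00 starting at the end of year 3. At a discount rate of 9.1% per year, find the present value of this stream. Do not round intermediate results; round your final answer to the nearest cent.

PV of 2-year annuity: 1,300.00 × [1 − (1+0.091)^−2] / 0.091 = 2283.74644
Perpetuity value at year 2: 3,030.00 / 0.091 = 33296.70330
PV of perpetuity: 33296.70330 / (1+0.091)^2 = 27973.81736
Total PV = 2283.74644 + 27973.81736 = 30257.56380

30257.56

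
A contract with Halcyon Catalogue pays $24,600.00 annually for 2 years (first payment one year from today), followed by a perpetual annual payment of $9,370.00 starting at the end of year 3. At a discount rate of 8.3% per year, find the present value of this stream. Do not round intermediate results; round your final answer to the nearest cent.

PV of 2-year annuity: $24,600.00 × [1 − (1+0.083)^−2] / 0.083 = 43688.53319
Perpetuity value at year 2: $9,370.00 / 0.083 = 112891.56627
PV of perpetuity: 112891.56627 / (1+0.083)^2 = 96250.85261
Total PV = 43688.53319 + 96250.85261 = 139939.38579

$139939.39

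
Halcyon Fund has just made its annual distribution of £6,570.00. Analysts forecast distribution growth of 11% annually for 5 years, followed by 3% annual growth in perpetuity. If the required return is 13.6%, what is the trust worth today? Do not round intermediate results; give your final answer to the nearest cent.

£87523.83

D_1 = 7292.70000
D_2 = 8094.89700
D_3 = 8985.33567
D_4 = 9973.72259
D_5 = 11070.83208
Terminal value at year 5: TV = D_5×(1+g_2)/(r−g_2) = 11402.95704/0.106 = 107575.06643
P_0 = D_1/(1+r)^1 + D_2/(1+r)^2 + D_3/(1+r)^3 + D_4/(1+r)^4 + D_5/(1+r)^5 + TV/(1+r)^5
    = 6419.63028 + 6272.70212 + 6129.13676 + 5988.85722 + 5851.78830 + 56861.71654 = 87523.83123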